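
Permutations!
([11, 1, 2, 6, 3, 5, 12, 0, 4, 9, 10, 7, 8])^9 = [0, 1, 2, 4, 8, 5, 3, 7, 12, 9, 10, 11, 6]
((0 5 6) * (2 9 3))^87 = (9)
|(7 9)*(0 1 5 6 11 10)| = 6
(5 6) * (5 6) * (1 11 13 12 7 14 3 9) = (1 11 13 12 7 14 3 9) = [0, 11, 2, 9, 4, 5, 6, 14, 8, 1, 10, 13, 7, 12, 3]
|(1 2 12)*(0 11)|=6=|(0 11)(1 2 12)|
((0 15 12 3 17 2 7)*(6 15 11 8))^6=(0 3 8 2 15)(6 7 12 11 17)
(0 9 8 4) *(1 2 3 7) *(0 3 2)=(0 9 8 4 3 7 1)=[9, 0, 2, 7, 3, 5, 6, 1, 4, 8]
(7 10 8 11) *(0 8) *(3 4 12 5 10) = [8, 1, 2, 4, 12, 10, 6, 3, 11, 9, 0, 7, 5] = (0 8 11 7 3 4 12 5 10)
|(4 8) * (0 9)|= 2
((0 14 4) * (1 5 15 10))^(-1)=(0 4 14)(1 10 15 5)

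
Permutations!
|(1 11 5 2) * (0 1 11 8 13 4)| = |(0 1 8 13 4)(2 11 5)| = 15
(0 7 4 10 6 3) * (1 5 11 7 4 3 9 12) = (0 4 10 6 9 12 1 5 11 7 3) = [4, 5, 2, 0, 10, 11, 9, 3, 8, 12, 6, 7, 1]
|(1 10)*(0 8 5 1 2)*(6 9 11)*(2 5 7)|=|(0 8 7 2)(1 10 5)(6 9 11)|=12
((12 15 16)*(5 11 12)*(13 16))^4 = (5 13 12)(11 16 15)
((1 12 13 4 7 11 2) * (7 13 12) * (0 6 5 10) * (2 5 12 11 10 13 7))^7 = ((0 6 12 11 5 13 4 7 10)(1 2))^7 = (0 7 13 11 6 10 4 5 12)(1 2)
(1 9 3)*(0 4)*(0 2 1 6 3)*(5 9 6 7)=(0 4 2 1 6 3 7 5 9)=[4, 6, 1, 7, 2, 9, 3, 5, 8, 0]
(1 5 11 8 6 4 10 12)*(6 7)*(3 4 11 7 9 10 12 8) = (1 5 7 6 11 3 4 12)(8 9 10) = [0, 5, 2, 4, 12, 7, 11, 6, 9, 10, 8, 3, 1]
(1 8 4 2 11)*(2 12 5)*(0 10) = (0 10)(1 8 4 12 5 2 11) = [10, 8, 11, 3, 12, 2, 6, 7, 4, 9, 0, 1, 5]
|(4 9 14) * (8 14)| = 4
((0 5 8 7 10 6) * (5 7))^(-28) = ((0 7 10 6)(5 8))^(-28) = (10)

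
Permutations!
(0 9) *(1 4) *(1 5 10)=[9, 4, 2, 3, 5, 10, 6, 7, 8, 0, 1]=(0 9)(1 4 5 10)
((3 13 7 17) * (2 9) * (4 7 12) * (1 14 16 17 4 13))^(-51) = (1 3 17 16 14)(2 9)(4 7)(12 13)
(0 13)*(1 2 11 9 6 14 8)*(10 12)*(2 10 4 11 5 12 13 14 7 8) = (0 14 2 5 12 4 11 9 6 7 8 1 10 13) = [14, 10, 5, 3, 11, 12, 7, 8, 1, 6, 13, 9, 4, 0, 2]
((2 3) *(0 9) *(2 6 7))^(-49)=(0 9)(2 7 6 3)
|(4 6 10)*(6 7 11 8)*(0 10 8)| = 10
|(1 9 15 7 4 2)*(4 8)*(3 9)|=8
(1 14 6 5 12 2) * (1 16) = [0, 14, 16, 3, 4, 12, 5, 7, 8, 9, 10, 11, 2, 13, 6, 15, 1] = (1 14 6 5 12 2 16)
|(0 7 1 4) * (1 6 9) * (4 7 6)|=6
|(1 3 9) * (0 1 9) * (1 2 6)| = 5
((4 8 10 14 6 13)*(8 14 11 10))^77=(4 14 6 13)(10 11)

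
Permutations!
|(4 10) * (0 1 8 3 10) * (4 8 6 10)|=|(0 1 6 10 8 3 4)|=7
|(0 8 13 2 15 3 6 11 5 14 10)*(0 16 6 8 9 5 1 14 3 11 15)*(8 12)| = 56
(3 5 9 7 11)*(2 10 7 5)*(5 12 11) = (2 10 7 5 9 12 11 3) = [0, 1, 10, 2, 4, 9, 6, 5, 8, 12, 7, 3, 11]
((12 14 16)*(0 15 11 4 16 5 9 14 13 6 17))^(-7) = (0 11 16 13 17 15 4 12 6)(5 14 9)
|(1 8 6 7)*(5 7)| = 5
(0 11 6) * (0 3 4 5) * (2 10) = (0 11 6 3 4 5)(2 10) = [11, 1, 10, 4, 5, 0, 3, 7, 8, 9, 2, 6]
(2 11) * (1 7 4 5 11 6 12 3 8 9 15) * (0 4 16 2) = (0 4 5 11)(1 7 16 2 6 12 3 8 9 15) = [4, 7, 6, 8, 5, 11, 12, 16, 9, 15, 10, 0, 3, 13, 14, 1, 2]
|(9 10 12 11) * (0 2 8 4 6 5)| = |(0 2 8 4 6 5)(9 10 12 11)| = 12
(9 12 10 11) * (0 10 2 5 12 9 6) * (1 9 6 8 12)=[10, 9, 5, 3, 4, 1, 0, 7, 12, 6, 11, 8, 2]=(0 10 11 8 12 2 5 1 9 6)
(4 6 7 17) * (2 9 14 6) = [0, 1, 9, 3, 2, 5, 7, 17, 8, 14, 10, 11, 12, 13, 6, 15, 16, 4] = (2 9 14 6 7 17 4)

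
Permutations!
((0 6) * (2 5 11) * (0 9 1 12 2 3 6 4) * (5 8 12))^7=((0 4)(1 5 11 3 6 9)(2 8 12))^7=(0 4)(1 5 11 3 6 9)(2 8 12)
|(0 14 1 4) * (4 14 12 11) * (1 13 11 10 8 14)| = |(0 12 10 8 14 13 11 4)| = 8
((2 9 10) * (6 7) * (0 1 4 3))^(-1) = (0 3 4 1)(2 10 9)(6 7)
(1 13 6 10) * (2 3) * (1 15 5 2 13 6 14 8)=(1 6 10 15 5 2 3 13 14 8)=[0, 6, 3, 13, 4, 2, 10, 7, 1, 9, 15, 11, 12, 14, 8, 5]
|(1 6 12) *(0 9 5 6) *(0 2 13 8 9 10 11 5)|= |(0 10 11 5 6 12 1 2 13 8 9)|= 11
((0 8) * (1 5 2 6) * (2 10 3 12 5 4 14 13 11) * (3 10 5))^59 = (0 8)(1 13 6 14 2 4 11)(3 12)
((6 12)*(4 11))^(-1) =(4 11)(6 12)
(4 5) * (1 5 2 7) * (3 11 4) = (1 5 3 11 4 2 7) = [0, 5, 7, 11, 2, 3, 6, 1, 8, 9, 10, 4]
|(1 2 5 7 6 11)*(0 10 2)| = 8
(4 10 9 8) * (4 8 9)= [0, 1, 2, 3, 10, 5, 6, 7, 8, 9, 4]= (4 10)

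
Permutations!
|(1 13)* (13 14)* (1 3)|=4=|(1 14 13 3)|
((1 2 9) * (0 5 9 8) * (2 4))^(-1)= (0 8 2 4 1 9 5)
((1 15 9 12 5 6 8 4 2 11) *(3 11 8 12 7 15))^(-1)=(1 11 3)(2 4 8)(5 12 6)(7 9 15)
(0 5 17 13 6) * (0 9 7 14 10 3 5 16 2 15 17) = [16, 1, 15, 5, 4, 0, 9, 14, 8, 7, 3, 11, 12, 6, 10, 17, 2, 13] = (0 16 2 15 17 13 6 9 7 14 10 3 5)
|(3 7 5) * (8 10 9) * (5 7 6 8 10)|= 4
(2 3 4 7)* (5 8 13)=(2 3 4 7)(5 8 13)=[0, 1, 3, 4, 7, 8, 6, 2, 13, 9, 10, 11, 12, 5]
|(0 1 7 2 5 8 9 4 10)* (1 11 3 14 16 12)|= 14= |(0 11 3 14 16 12 1 7 2 5 8 9 4 10)|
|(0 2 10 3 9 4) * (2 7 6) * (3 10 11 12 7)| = |(0 3 9 4)(2 11 12 7 6)| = 20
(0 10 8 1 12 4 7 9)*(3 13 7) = (0 10 8 1 12 4 3 13 7 9) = [10, 12, 2, 13, 3, 5, 6, 9, 1, 0, 8, 11, 4, 7]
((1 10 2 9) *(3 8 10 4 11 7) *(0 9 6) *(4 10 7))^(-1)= ((0 9 1 10 2 6)(3 8 7)(4 11))^(-1)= (0 6 2 10 1 9)(3 7 8)(4 11)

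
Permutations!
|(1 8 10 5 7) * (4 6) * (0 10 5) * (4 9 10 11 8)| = 10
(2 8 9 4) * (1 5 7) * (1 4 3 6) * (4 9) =[0, 5, 8, 6, 2, 7, 1, 9, 4, 3] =(1 5 7 9 3 6)(2 8 4)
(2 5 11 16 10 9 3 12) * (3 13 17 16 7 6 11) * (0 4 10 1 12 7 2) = (0 4 10 9 13 17 16 1 12)(2 5 3 7 6 11) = [4, 12, 5, 7, 10, 3, 11, 6, 8, 13, 9, 2, 0, 17, 14, 15, 1, 16]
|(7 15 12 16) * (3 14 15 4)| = |(3 14 15 12 16 7 4)| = 7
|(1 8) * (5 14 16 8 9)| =6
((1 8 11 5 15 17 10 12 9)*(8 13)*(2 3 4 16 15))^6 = ((1 13 8 11 5 2 3 4 16 15 17 10 12 9))^6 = (1 3 12 5 17 8 16)(2 10 11 15 13 4 9)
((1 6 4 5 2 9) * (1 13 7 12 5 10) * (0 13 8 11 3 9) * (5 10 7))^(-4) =((0 13 5 2)(1 6 4 7 12 10)(3 9 8 11))^(-4) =(13)(1 4 12)(6 7 10)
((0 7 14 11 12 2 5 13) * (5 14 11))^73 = ((0 7 11 12 2 14 5 13))^73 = (0 7 11 12 2 14 5 13)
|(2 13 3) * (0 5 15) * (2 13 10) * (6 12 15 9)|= 6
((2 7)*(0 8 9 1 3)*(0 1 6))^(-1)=((0 8 9 6)(1 3)(2 7))^(-1)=(0 6 9 8)(1 3)(2 7)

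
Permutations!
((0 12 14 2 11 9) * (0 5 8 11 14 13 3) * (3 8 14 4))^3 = (0 8 5 4 12 11 14 3 13 9 2)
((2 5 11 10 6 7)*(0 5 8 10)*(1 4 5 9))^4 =((0 9 1 4 5 11)(2 8 10 6 7))^4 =(0 5 1)(2 7 6 10 8)(4 9 11)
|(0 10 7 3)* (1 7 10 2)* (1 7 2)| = 5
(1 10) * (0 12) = (0 12)(1 10) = [12, 10, 2, 3, 4, 5, 6, 7, 8, 9, 1, 11, 0]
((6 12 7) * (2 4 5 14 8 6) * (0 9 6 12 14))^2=(0 6 8 7 4)(2 5 9 14 12)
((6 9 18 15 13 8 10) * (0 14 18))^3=(0 15 10)(6 14 13)(8 9 18)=((0 14 18 15 13 8 10 6 9))^3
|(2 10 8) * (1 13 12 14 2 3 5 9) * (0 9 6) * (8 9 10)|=12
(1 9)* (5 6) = (1 9)(5 6) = [0, 9, 2, 3, 4, 6, 5, 7, 8, 1]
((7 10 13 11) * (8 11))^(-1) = ((7 10 13 8 11))^(-1) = (7 11 8 13 10)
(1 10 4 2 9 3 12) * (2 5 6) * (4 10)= (1 4 5 6 2 9 3 12)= [0, 4, 9, 12, 5, 6, 2, 7, 8, 3, 10, 11, 1]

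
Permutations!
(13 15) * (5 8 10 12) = (5 8 10 12)(13 15) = [0, 1, 2, 3, 4, 8, 6, 7, 10, 9, 12, 11, 5, 15, 14, 13]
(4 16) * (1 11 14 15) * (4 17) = (1 11 14 15)(4 16 17) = [0, 11, 2, 3, 16, 5, 6, 7, 8, 9, 10, 14, 12, 13, 15, 1, 17, 4]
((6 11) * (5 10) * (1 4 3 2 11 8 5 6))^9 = ((1 4 3 2 11)(5 10 6 8))^9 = (1 11 2 3 4)(5 10 6 8)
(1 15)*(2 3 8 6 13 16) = (1 15)(2 3 8 6 13 16) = [0, 15, 3, 8, 4, 5, 13, 7, 6, 9, 10, 11, 12, 16, 14, 1, 2]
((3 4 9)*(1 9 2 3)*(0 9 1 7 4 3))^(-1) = ((0 9 7 4 2))^(-1) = (0 2 4 7 9)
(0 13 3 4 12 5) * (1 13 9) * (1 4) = (0 9 4 12 5)(1 13 3) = [9, 13, 2, 1, 12, 0, 6, 7, 8, 4, 10, 11, 5, 3]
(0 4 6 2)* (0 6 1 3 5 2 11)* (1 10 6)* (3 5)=(0 4 10 6 11)(1 5 2)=[4, 5, 1, 3, 10, 2, 11, 7, 8, 9, 6, 0]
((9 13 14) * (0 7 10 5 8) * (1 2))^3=((0 7 10 5 8)(1 2)(9 13 14))^3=(14)(0 5 7 8 10)(1 2)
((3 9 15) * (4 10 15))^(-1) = ((3 9 4 10 15))^(-1) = (3 15 10 4 9)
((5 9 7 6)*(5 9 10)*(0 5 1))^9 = ((0 5 10 1)(6 9 7))^9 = (0 5 10 1)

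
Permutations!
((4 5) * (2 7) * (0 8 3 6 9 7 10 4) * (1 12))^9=((0 8 3 6 9 7 2 10 4 5)(1 12))^9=(0 5 4 10 2 7 9 6 3 8)(1 12)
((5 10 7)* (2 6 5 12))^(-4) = (2 5 7)(6 10 12)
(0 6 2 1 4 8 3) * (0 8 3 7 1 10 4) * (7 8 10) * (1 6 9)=[9, 0, 7, 10, 3, 5, 2, 6, 8, 1, 4]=(0 9 1)(2 7 6)(3 10 4)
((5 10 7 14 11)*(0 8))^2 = (5 7 11 10 14)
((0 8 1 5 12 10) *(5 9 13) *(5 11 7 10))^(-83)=((0 8 1 9 13 11 7 10)(5 12))^(-83)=(0 11 1 10 13 8 7 9)(5 12)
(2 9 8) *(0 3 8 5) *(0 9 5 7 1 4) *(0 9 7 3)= (1 4 9 3 8 2 5 7)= [0, 4, 5, 8, 9, 7, 6, 1, 2, 3]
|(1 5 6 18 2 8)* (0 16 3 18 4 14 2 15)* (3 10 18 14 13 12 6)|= 60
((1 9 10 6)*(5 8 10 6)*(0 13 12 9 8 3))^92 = ((0 13 12 9 6 1 8 10 5 3))^92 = (0 12 6 8 5)(1 10 3 13 9)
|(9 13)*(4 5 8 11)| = |(4 5 8 11)(9 13)| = 4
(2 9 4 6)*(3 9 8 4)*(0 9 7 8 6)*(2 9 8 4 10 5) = (0 8 10 5 2 6 9 3 7 4) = [8, 1, 6, 7, 0, 2, 9, 4, 10, 3, 5]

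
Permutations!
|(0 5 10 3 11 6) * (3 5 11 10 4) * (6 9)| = |(0 11 9 6)(3 10 5 4)| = 4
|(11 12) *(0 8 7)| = |(0 8 7)(11 12)| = 6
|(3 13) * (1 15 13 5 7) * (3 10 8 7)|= |(1 15 13 10 8 7)(3 5)|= 6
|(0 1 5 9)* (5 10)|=5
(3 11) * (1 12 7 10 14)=(1 12 7 10 14)(3 11)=[0, 12, 2, 11, 4, 5, 6, 10, 8, 9, 14, 3, 7, 13, 1]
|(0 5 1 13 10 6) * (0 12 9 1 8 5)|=|(1 13 10 6 12 9)(5 8)|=6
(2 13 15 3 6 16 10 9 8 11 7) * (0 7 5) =(0 7 2 13 15 3 6 16 10 9 8 11 5) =[7, 1, 13, 6, 4, 0, 16, 2, 11, 8, 9, 5, 12, 15, 14, 3, 10]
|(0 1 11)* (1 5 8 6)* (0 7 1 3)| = 15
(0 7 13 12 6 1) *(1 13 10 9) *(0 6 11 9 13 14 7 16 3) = (0 16 3)(1 6 14 7 10 13 12 11 9) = [16, 6, 2, 0, 4, 5, 14, 10, 8, 1, 13, 9, 11, 12, 7, 15, 3]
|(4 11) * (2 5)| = |(2 5)(4 11)| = 2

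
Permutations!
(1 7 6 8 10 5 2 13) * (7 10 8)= (1 10 5 2 13)(6 7)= [0, 10, 13, 3, 4, 2, 7, 6, 8, 9, 5, 11, 12, 1]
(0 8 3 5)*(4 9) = [8, 1, 2, 5, 9, 0, 6, 7, 3, 4] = (0 8 3 5)(4 9)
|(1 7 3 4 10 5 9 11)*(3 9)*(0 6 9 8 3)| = |(0 6 9 11 1 7 8 3 4 10 5)| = 11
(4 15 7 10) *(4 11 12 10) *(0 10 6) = [10, 1, 2, 3, 15, 5, 0, 4, 8, 9, 11, 12, 6, 13, 14, 7] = (0 10 11 12 6)(4 15 7)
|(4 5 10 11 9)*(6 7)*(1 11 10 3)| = |(1 11 9 4 5 3)(6 7)| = 6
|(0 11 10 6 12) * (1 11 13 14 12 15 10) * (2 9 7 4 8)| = 60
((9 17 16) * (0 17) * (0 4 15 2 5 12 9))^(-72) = (17)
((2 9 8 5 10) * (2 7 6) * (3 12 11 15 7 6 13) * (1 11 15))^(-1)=(1 11)(2 6 10 5 8 9)(3 13 7 15 12)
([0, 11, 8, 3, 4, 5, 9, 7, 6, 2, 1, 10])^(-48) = (11)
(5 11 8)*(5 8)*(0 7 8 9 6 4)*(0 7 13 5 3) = (0 13 5 11 3)(4 7 8 9 6) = [13, 1, 2, 0, 7, 11, 4, 8, 9, 6, 10, 3, 12, 5]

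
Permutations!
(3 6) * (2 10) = (2 10)(3 6) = [0, 1, 10, 6, 4, 5, 3, 7, 8, 9, 2]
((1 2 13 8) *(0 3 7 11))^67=((0 3 7 11)(1 2 13 8))^67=(0 11 7 3)(1 8 13 2)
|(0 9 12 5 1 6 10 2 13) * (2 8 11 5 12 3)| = |(0 9 3 2 13)(1 6 10 8 11 5)| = 30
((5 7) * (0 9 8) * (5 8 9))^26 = ((9)(0 5 7 8))^26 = (9)(0 7)(5 8)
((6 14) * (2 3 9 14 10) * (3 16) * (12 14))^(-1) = (2 10 6 14 12 9 3 16)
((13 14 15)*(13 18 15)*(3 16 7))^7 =((3 16 7)(13 14)(15 18))^7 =(3 16 7)(13 14)(15 18)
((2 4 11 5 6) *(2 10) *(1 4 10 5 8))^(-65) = ((1 4 11 8)(2 10)(5 6))^(-65) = (1 8 11 4)(2 10)(5 6)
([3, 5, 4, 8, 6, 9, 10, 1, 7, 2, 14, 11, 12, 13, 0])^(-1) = (0 14 10 6 4 2 9 5 1 7 8 3)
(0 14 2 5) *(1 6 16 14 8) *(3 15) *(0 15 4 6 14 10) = (0 8 1 14 2 5 15 3 4 6 16 10) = [8, 14, 5, 4, 6, 15, 16, 7, 1, 9, 0, 11, 12, 13, 2, 3, 10]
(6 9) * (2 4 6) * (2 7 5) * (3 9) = [0, 1, 4, 9, 6, 2, 3, 5, 8, 7] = (2 4 6 3 9 7 5)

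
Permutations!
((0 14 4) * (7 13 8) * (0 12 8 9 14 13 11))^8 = (0 11 7 8 12 4 14 9 13)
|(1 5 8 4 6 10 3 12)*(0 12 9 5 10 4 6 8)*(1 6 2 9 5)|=|(0 12 6 4 8 2 9 1 10 3 5)|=11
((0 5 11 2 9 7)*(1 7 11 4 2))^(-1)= (0 7 1 11 9 2 4 5)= ((0 5 4 2 9 11 1 7))^(-1)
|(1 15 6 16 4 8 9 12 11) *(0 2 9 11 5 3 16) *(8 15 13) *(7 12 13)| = |(0 2 9 13 8 11 1 7 12 5 3 16 4 15 6)| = 15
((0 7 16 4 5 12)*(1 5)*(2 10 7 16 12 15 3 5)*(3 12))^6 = (0 7 16 3 4 5 1 15 2 12 10)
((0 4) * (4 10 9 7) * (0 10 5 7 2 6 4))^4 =(0 5 7)(2 9 10 4 6)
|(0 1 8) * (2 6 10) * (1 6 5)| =7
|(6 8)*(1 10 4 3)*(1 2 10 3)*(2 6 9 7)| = |(1 3 6 8 9 7 2 10 4)| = 9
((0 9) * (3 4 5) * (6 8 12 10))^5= (0 9)(3 5 4)(6 8 12 10)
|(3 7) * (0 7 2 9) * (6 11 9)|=|(0 7 3 2 6 11 9)|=7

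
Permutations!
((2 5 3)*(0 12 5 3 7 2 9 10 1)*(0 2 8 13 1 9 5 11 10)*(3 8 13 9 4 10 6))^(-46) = (0 11 3 7 1 8)(2 9 12 6 5 13)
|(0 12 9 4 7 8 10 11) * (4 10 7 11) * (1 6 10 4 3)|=20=|(0 12 9 4 11)(1 6 10 3)(7 8)|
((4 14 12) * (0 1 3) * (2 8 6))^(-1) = (0 3 1)(2 6 8)(4 12 14)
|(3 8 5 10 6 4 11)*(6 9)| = |(3 8 5 10 9 6 4 11)| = 8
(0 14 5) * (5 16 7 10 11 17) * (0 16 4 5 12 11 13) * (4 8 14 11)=(0 11 17 12 4 5 16 7 10 13)(8 14)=[11, 1, 2, 3, 5, 16, 6, 10, 14, 9, 13, 17, 4, 0, 8, 15, 7, 12]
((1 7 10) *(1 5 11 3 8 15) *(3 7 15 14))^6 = (15)(5 7)(10 11)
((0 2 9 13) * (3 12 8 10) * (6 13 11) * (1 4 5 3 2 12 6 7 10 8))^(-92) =((0 12 1 4 5 3 6 13)(2 9 11 7 10))^(-92) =(0 5)(1 6)(2 7 9 10 11)(3 12)(4 13)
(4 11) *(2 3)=[0, 1, 3, 2, 11, 5, 6, 7, 8, 9, 10, 4]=(2 3)(4 11)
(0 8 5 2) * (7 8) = [7, 1, 0, 3, 4, 2, 6, 8, 5] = (0 7 8 5 2)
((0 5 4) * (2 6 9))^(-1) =((0 5 4)(2 6 9))^(-1) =(0 4 5)(2 9 6)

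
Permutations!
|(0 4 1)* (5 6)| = |(0 4 1)(5 6)| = 6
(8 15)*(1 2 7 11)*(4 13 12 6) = (1 2 7 11)(4 13 12 6)(8 15) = [0, 2, 7, 3, 13, 5, 4, 11, 15, 9, 10, 1, 6, 12, 14, 8]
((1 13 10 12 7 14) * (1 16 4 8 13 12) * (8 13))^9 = (1 12 7 14 16 4 13 10)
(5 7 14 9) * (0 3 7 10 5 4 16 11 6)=(0 3 7 14 9 4 16 11 6)(5 10)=[3, 1, 2, 7, 16, 10, 0, 14, 8, 4, 5, 6, 12, 13, 9, 15, 11]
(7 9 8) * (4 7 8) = (4 7 9) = [0, 1, 2, 3, 7, 5, 6, 9, 8, 4]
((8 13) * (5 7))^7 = ((5 7)(8 13))^7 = (5 7)(8 13)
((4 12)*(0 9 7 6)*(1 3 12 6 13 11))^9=((0 9 7 13 11 1 3 12 4 6))^9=(0 6 4 12 3 1 11 13 7 9)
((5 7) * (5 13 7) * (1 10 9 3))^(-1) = ((1 10 9 3)(7 13))^(-1) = (1 3 9 10)(7 13)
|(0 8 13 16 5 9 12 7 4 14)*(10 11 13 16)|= 9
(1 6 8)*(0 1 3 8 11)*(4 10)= (0 1 6 11)(3 8)(4 10)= [1, 6, 2, 8, 10, 5, 11, 7, 3, 9, 4, 0]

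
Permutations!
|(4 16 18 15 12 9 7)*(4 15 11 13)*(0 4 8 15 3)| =12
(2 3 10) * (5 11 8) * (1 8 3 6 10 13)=(1 8 5 11 3 13)(2 6 10)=[0, 8, 6, 13, 4, 11, 10, 7, 5, 9, 2, 3, 12, 1]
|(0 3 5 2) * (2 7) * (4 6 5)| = 7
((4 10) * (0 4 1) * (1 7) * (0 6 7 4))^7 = ((1 6 7)(4 10))^7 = (1 6 7)(4 10)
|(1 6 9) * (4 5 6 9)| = 6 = |(1 9)(4 5 6)|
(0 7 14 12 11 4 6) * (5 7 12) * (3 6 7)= (0 12 11 4 7 14 5 3 6)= [12, 1, 2, 6, 7, 3, 0, 14, 8, 9, 10, 4, 11, 13, 5]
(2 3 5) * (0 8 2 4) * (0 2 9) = (0 8 9)(2 3 5 4) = [8, 1, 3, 5, 2, 4, 6, 7, 9, 0]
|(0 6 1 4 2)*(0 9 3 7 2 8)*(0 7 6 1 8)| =|(0 1 4)(2 9 3 6 8 7)| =6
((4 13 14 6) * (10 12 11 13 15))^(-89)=(4 6 14 13 11 12 10 15)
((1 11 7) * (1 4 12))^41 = (1 11 7 4 12)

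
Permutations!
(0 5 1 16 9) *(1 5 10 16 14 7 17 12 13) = (0 10 16 9)(1 14 7 17 12 13) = [10, 14, 2, 3, 4, 5, 6, 17, 8, 0, 16, 11, 13, 1, 7, 15, 9, 12]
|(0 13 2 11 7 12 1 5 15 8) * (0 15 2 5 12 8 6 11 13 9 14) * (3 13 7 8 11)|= 18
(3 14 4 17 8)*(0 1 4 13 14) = [1, 4, 2, 0, 17, 5, 6, 7, 3, 9, 10, 11, 12, 14, 13, 15, 16, 8] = (0 1 4 17 8 3)(13 14)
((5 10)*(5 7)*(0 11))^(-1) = ((0 11)(5 10 7))^(-1) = (0 11)(5 7 10)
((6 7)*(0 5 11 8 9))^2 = (0 11 9 5 8)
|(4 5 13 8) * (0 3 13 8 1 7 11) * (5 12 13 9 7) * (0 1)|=11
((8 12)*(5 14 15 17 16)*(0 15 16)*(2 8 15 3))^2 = (0 2 12 17 3 8 15)(5 16 14)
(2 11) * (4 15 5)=[0, 1, 11, 3, 15, 4, 6, 7, 8, 9, 10, 2, 12, 13, 14, 5]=(2 11)(4 15 5)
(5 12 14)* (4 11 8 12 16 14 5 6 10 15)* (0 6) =(0 6 10 15 4 11 8 12 5 16 14) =[6, 1, 2, 3, 11, 16, 10, 7, 12, 9, 15, 8, 5, 13, 0, 4, 14]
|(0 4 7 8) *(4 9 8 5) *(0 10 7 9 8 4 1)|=|(0 8 10 7 5 1)(4 9)|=6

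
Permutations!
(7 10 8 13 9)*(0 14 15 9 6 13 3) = (0 14 15 9 7 10 8 3)(6 13) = [14, 1, 2, 0, 4, 5, 13, 10, 3, 7, 8, 11, 12, 6, 15, 9]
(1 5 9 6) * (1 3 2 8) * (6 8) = (1 5 9 8)(2 6 3) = [0, 5, 6, 2, 4, 9, 3, 7, 1, 8]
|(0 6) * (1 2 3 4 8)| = |(0 6)(1 2 3 4 8)| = 10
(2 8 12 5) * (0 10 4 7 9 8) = (0 10 4 7 9 8 12 5 2) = [10, 1, 0, 3, 7, 2, 6, 9, 12, 8, 4, 11, 5]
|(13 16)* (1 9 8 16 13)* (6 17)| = 4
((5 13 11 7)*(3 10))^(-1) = (3 10)(5 7 11 13)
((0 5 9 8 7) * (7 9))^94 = (9)(0 5 7)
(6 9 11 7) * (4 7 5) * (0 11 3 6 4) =[11, 1, 2, 6, 7, 0, 9, 4, 8, 3, 10, 5] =(0 11 5)(3 6 9)(4 7)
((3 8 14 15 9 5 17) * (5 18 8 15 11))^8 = ((3 15 9 18 8 14 11 5 17))^8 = (3 17 5 11 14 8 18 9 15)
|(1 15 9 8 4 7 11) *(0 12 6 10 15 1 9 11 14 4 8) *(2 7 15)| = 11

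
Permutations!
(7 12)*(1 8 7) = (1 8 7 12) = [0, 8, 2, 3, 4, 5, 6, 12, 7, 9, 10, 11, 1]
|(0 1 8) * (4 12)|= 6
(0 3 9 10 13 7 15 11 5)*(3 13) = [13, 1, 2, 9, 4, 0, 6, 15, 8, 10, 3, 5, 12, 7, 14, 11] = (0 13 7 15 11 5)(3 9 10)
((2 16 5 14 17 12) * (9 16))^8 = (2 9 16 5 14 17 12)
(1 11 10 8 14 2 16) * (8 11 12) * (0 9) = [9, 12, 16, 3, 4, 5, 6, 7, 14, 0, 11, 10, 8, 13, 2, 15, 1] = (0 9)(1 12 8 14 2 16)(10 11)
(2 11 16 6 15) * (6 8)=(2 11 16 8 6 15)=[0, 1, 11, 3, 4, 5, 15, 7, 6, 9, 10, 16, 12, 13, 14, 2, 8]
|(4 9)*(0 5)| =2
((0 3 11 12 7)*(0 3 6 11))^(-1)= ((0 6 11 12 7 3))^(-1)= (0 3 7 12 11 6)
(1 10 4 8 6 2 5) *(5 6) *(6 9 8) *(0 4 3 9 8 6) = (0 4)(1 10 3 9 6 2 8 5) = [4, 10, 8, 9, 0, 1, 2, 7, 5, 6, 3]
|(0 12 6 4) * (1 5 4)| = 6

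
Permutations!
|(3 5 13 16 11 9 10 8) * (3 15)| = 9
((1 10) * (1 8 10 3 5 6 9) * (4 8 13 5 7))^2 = ((1 3 7 4 8 10 13 5 6 9))^2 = (1 7 8 13 6)(3 4 10 5 9)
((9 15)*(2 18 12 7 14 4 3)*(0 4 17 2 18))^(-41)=((0 4 3 18 12 7 14 17 2)(9 15))^(-41)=(0 12 2 18 17 3 14 4 7)(9 15)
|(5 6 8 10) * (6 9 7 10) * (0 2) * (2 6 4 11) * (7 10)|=6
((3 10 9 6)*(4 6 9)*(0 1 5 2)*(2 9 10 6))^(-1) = (0 2 4 10 9 5 1)(3 6)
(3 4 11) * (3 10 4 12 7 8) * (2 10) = [0, 1, 10, 12, 11, 5, 6, 8, 3, 9, 4, 2, 7] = (2 10 4 11)(3 12 7 8)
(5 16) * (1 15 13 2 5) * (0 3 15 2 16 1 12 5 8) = (0 3 15 13 16 12 5 1 2 8) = [3, 2, 8, 15, 4, 1, 6, 7, 0, 9, 10, 11, 5, 16, 14, 13, 12]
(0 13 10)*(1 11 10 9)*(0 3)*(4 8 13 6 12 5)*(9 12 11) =[6, 9, 2, 0, 8, 4, 11, 7, 13, 1, 3, 10, 5, 12] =(0 6 11 10 3)(1 9)(4 8 13 12 5)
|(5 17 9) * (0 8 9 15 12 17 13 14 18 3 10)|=|(0 8 9 5 13 14 18 3 10)(12 17 15)|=9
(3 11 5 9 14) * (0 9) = [9, 1, 2, 11, 4, 0, 6, 7, 8, 14, 10, 5, 12, 13, 3] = (0 9 14 3 11 5)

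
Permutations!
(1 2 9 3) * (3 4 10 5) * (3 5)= (1 2 9 4 10 3)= [0, 2, 9, 1, 10, 5, 6, 7, 8, 4, 3]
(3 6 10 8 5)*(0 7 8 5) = (0 7 8)(3 6 10 5) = [7, 1, 2, 6, 4, 3, 10, 8, 0, 9, 5]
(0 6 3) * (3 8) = (0 6 8 3) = [6, 1, 2, 0, 4, 5, 8, 7, 3]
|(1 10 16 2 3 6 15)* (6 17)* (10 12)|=9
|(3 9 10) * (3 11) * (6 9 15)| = 6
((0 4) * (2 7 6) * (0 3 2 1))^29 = ((0 4 3 2 7 6 1))^29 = (0 4 3 2 7 6 1)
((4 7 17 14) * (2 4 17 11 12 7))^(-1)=(2 4)(7 12 11)(14 17)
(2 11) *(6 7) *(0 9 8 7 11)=[9, 1, 0, 3, 4, 5, 11, 6, 7, 8, 10, 2]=(0 9 8 7 6 11 2)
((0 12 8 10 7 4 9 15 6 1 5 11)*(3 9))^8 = ((0 12 8 10 7 4 3 9 15 6 1 5 11))^8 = (0 15 10 5 3 12 6 7 11 9 8 1 4)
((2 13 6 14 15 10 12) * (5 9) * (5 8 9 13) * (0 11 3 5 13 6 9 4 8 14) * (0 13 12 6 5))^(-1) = ((0 11 3)(2 12)(4 8)(6 13 9 14 15 10))^(-1) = (0 3 11)(2 12)(4 8)(6 10 15 14 9 13)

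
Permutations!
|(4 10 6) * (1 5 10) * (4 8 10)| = |(1 5 4)(6 8 10)| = 3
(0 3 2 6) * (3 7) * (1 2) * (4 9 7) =(0 4 9 7 3 1 2 6) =[4, 2, 6, 1, 9, 5, 0, 3, 8, 7]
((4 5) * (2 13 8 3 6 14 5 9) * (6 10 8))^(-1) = ((2 13 6 14 5 4 9)(3 10 8))^(-1) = (2 9 4 5 14 6 13)(3 8 10)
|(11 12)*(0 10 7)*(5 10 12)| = |(0 12 11 5 10 7)| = 6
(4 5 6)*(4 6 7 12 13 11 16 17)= (4 5 7 12 13 11 16 17)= [0, 1, 2, 3, 5, 7, 6, 12, 8, 9, 10, 16, 13, 11, 14, 15, 17, 4]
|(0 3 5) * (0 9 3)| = 3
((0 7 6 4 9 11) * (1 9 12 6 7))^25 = ((0 1 9 11)(4 12 6))^25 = (0 1 9 11)(4 12 6)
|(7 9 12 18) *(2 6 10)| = 12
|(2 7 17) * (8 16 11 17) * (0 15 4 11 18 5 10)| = |(0 15 4 11 17 2 7 8 16 18 5 10)| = 12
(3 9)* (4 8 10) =(3 9)(4 8 10) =[0, 1, 2, 9, 8, 5, 6, 7, 10, 3, 4]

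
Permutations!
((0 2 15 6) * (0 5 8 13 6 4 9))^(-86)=((0 2 15 4 9)(5 8 13 6))^(-86)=(0 9 4 15 2)(5 13)(6 8)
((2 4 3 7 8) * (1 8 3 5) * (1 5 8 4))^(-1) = (1 2 8 4)(3 7)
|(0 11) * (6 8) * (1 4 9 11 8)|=|(0 8 6 1 4 9 11)|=7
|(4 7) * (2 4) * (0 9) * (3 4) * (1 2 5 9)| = 8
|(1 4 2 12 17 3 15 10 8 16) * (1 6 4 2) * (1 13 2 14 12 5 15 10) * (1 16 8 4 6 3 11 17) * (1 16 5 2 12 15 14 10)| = 42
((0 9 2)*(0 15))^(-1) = ((0 9 2 15))^(-1) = (0 15 2 9)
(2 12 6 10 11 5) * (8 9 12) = (2 8 9 12 6 10 11 5) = [0, 1, 8, 3, 4, 2, 10, 7, 9, 12, 11, 5, 6]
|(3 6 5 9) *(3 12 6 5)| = 5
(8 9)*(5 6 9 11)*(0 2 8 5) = (0 2 8 11)(5 6 9) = [2, 1, 8, 3, 4, 6, 9, 7, 11, 5, 10, 0]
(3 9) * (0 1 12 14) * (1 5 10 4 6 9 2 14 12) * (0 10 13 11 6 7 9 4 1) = (0 5 13 11 6 4 7 9 3 2 14 10 1) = [5, 0, 14, 2, 7, 13, 4, 9, 8, 3, 1, 6, 12, 11, 10]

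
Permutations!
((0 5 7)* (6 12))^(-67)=((0 5 7)(6 12))^(-67)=(0 7 5)(6 12)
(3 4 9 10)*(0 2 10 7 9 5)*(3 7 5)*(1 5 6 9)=(0 2 10 7 1 5)(3 4)(6 9)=[2, 5, 10, 4, 3, 0, 9, 1, 8, 6, 7]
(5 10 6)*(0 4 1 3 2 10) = [4, 3, 10, 2, 1, 0, 5, 7, 8, 9, 6] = (0 4 1 3 2 10 6 5)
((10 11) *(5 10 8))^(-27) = (5 10 11 8)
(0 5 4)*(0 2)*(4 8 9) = [5, 1, 0, 3, 2, 8, 6, 7, 9, 4] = (0 5 8 9 4 2)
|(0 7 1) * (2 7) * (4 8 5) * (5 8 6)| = |(8)(0 2 7 1)(4 6 5)| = 12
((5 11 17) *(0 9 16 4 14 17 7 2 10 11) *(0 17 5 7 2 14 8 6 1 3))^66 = (0 16 8 1)(3 9 4 6)(5 7)(14 17)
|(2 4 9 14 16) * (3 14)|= |(2 4 9 3 14 16)|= 6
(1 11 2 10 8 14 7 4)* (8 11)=(1 8 14 7 4)(2 10 11)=[0, 8, 10, 3, 1, 5, 6, 4, 14, 9, 11, 2, 12, 13, 7]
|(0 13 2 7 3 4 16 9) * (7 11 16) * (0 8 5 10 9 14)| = 12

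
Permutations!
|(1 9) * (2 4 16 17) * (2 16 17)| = |(1 9)(2 4 17 16)| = 4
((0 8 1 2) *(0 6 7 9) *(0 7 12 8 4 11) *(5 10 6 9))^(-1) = (0 11 4)(1 8 12 6 10 5 7 9 2)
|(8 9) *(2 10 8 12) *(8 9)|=4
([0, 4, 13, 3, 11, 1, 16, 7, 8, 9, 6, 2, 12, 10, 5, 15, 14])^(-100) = (16)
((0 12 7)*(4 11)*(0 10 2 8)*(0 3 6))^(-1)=(0 6 3 8 2 10 7 12)(4 11)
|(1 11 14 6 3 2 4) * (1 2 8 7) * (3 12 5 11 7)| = 10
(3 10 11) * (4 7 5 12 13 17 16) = [0, 1, 2, 10, 7, 12, 6, 5, 8, 9, 11, 3, 13, 17, 14, 15, 4, 16] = (3 10 11)(4 7 5 12 13 17 16)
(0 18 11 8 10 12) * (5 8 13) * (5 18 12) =(0 12)(5 8 10)(11 13 18) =[12, 1, 2, 3, 4, 8, 6, 7, 10, 9, 5, 13, 0, 18, 14, 15, 16, 17, 11]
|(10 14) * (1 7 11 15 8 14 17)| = 8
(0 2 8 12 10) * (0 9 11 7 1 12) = (0 2 8)(1 12 10 9 11 7) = [2, 12, 8, 3, 4, 5, 6, 1, 0, 11, 9, 7, 10]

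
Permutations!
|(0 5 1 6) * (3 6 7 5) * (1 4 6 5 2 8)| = 20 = |(0 3 5 4 6)(1 7 2 8)|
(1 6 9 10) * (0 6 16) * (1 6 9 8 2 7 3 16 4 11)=(0 9 10 6 8 2 7 3 16)(1 4 11)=[9, 4, 7, 16, 11, 5, 8, 3, 2, 10, 6, 1, 12, 13, 14, 15, 0]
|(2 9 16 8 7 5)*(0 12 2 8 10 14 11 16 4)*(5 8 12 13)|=28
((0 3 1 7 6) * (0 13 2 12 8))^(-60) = (0 7 2)(1 13 8)(3 6 12) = ((0 3 1 7 6 13 2 12 8))^(-60)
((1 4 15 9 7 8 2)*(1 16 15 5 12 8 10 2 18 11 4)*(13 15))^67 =((2 16 13 15 9 7 10)(4 5 12 8 18 11))^67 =(2 9 16 7 13 10 15)(4 5 12 8 18 11)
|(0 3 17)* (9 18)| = 6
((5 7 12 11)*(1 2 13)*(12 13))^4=(1 5 2 7 12 13 11)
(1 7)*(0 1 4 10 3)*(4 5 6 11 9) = [1, 7, 2, 0, 10, 6, 11, 5, 8, 4, 3, 9] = (0 1 7 5 6 11 9 4 10 3)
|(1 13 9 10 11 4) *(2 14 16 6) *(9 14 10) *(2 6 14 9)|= |(1 13 9 2 10 11 4)(14 16)|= 14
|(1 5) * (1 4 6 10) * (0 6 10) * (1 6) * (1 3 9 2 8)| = 10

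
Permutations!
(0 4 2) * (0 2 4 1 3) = (4)(0 1 3) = [1, 3, 2, 0, 4]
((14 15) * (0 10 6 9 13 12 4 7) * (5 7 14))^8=(0 15 12 6 7 14 13 10 5 4 9)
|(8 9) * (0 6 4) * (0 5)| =|(0 6 4 5)(8 9)| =4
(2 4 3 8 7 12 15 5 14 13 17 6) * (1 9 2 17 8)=(1 9 2 4 3)(5 14 13 8 7 12 15)(6 17)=[0, 9, 4, 1, 3, 14, 17, 12, 7, 2, 10, 11, 15, 8, 13, 5, 16, 6]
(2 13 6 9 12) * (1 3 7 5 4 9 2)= [0, 3, 13, 7, 9, 4, 2, 5, 8, 12, 10, 11, 1, 6]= (1 3 7 5 4 9 12)(2 13 6)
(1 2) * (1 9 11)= (1 2 9 11)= [0, 2, 9, 3, 4, 5, 6, 7, 8, 11, 10, 1]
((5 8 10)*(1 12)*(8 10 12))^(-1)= (1 12 8)(5 10)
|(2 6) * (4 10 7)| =|(2 6)(4 10 7)| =6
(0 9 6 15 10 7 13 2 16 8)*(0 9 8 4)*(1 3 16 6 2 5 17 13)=(0 8 9 2 6 15 10 7 1 3 16 4)(5 17 13)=[8, 3, 6, 16, 0, 17, 15, 1, 9, 2, 7, 11, 12, 5, 14, 10, 4, 13]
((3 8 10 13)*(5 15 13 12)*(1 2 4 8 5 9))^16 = (15)(1 4 10 9 2 8 12)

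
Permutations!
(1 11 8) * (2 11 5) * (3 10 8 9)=[0, 5, 11, 10, 4, 2, 6, 7, 1, 3, 8, 9]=(1 5 2 11 9 3 10 8)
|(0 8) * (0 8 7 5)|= 3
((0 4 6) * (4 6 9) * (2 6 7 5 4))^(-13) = ((0 7 5 4 9 2 6))^(-13) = (0 7 5 4 9 2 6)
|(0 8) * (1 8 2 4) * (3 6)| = 10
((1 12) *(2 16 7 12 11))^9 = (1 16)(2 12)(7 11)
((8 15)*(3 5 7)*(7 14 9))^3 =((3 5 14 9 7)(8 15))^3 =(3 9 5 7 14)(8 15)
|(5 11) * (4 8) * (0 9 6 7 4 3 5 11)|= |(11)(0 9 6 7 4 8 3 5)|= 8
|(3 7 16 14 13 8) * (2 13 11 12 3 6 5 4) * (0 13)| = 42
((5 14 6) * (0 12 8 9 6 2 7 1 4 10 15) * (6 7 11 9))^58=(0 8 5 2 9 1 10)(4 15 12 6 14 11 7)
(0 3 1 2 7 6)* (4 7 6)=(0 3 1 2 6)(4 7)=[3, 2, 6, 1, 7, 5, 0, 4]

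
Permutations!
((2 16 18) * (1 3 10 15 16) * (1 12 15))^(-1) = (1 10 3)(2 18 16 15 12)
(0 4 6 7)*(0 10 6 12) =[4, 1, 2, 3, 12, 5, 7, 10, 8, 9, 6, 11, 0] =(0 4 12)(6 7 10)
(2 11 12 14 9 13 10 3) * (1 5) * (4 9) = (1 5)(2 11 12 14 4 9 13 10 3) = [0, 5, 11, 2, 9, 1, 6, 7, 8, 13, 3, 12, 14, 10, 4]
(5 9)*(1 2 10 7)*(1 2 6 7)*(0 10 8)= (0 10 1 6 7 2 8)(5 9)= [10, 6, 8, 3, 4, 9, 7, 2, 0, 5, 1]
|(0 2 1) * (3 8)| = 6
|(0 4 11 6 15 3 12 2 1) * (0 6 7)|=|(0 4 11 7)(1 6 15 3 12 2)|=12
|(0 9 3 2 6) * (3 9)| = 4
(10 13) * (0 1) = (0 1)(10 13) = [1, 0, 2, 3, 4, 5, 6, 7, 8, 9, 13, 11, 12, 10]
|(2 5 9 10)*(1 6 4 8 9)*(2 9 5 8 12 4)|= 10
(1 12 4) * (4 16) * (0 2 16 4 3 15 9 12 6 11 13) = (0 2 16 3 15 9 12 4 1 6 11 13) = [2, 6, 16, 15, 1, 5, 11, 7, 8, 12, 10, 13, 4, 0, 14, 9, 3]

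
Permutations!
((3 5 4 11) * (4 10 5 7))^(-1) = ((3 7 4 11)(5 10))^(-1) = (3 11 4 7)(5 10)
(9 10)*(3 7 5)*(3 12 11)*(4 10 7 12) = [0, 1, 2, 12, 10, 4, 6, 5, 8, 7, 9, 3, 11] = (3 12 11)(4 10 9 7 5)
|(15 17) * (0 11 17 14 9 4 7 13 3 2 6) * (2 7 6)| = |(0 11 17 15 14 9 4 6)(3 7 13)| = 24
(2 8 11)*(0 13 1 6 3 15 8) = (0 13 1 6 3 15 8 11 2) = [13, 6, 0, 15, 4, 5, 3, 7, 11, 9, 10, 2, 12, 1, 14, 8]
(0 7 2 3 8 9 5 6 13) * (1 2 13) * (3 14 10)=(0 7 13)(1 2 14 10 3 8 9 5 6)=[7, 2, 14, 8, 4, 6, 1, 13, 9, 5, 3, 11, 12, 0, 10]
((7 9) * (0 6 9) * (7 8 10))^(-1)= ((0 6 9 8 10 7))^(-1)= (0 7 10 8 9 6)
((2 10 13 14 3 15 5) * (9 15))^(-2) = ((2 10 13 14 3 9 15 5))^(-2) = (2 15 3 13)(5 9 14 10)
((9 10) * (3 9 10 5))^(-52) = (10)(3 5 9)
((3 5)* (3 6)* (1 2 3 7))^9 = ((1 2 3 5 6 7))^9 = (1 5)(2 6)(3 7)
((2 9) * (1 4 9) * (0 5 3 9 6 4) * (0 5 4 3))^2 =((0 4 6 3 9 2 1 5))^2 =(0 6 9 1)(2 5 4 3)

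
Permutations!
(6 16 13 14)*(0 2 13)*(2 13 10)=(0 13 14 6 16)(2 10)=[13, 1, 10, 3, 4, 5, 16, 7, 8, 9, 2, 11, 12, 14, 6, 15, 0]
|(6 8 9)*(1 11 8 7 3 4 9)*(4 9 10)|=12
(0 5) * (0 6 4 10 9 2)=(0 5 6 4 10 9 2)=[5, 1, 0, 3, 10, 6, 4, 7, 8, 2, 9]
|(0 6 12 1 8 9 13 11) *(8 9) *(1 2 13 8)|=|(0 6 12 2 13 11)(1 9 8)|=6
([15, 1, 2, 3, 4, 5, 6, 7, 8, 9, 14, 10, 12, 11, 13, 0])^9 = [15, 1, 2, 3, 4, 5, 6, 7, 8, 9, 14, 10, 12, 11, 13, 0]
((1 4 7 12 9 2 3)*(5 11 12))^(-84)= (1 9 5)(2 11 4)(3 12 7)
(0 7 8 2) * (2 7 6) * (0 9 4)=(0 6 2 9 4)(7 8)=[6, 1, 9, 3, 0, 5, 2, 8, 7, 4]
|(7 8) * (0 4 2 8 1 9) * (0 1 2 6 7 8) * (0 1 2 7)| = 3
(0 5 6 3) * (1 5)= (0 1 5 6 3)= [1, 5, 2, 0, 4, 6, 3]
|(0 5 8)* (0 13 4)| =5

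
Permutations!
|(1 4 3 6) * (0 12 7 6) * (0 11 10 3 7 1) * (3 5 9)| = 30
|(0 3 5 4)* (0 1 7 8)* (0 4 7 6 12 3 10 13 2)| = |(0 10 13 2)(1 6 12 3 5 7 8 4)| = 8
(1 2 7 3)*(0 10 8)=(0 10 8)(1 2 7 3)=[10, 2, 7, 1, 4, 5, 6, 3, 0, 9, 8]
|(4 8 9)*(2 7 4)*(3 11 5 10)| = 20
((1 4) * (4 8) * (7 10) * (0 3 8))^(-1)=((0 3 8 4 1)(7 10))^(-1)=(0 1 4 8 3)(7 10)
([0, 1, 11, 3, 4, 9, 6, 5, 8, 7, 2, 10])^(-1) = [0, 1, 10, 3, 4, 7, 6, 9, 8, 5, 11, 2]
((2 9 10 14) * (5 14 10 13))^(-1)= ((2 9 13 5 14))^(-1)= (2 14 5 13 9)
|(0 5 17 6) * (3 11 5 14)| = 7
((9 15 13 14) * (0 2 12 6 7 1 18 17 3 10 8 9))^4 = ((0 2 12 6 7 1 18 17 3 10 8 9 15 13 14))^4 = (0 7 3 15 2 1 10 13 12 18 8 14 6 17 9)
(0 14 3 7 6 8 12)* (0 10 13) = (0 14 3 7 6 8 12 10 13) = [14, 1, 2, 7, 4, 5, 8, 6, 12, 9, 13, 11, 10, 0, 3]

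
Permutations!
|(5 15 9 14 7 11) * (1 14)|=7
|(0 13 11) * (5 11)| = |(0 13 5 11)| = 4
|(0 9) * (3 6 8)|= |(0 9)(3 6 8)|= 6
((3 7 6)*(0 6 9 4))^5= (0 4 9 7 3 6)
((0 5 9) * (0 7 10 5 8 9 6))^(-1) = (0 6 5 10 7 9 8)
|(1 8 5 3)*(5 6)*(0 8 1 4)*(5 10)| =7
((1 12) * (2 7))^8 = ((1 12)(2 7))^8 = (12)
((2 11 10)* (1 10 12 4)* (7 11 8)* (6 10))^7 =((1 6 10 2 8 7 11 12 4))^7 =(1 12 7 2 6 4 11 8 10)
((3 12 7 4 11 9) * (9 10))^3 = (3 4 9 7 10 12 11)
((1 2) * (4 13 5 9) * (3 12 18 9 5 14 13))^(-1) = ((1 2)(3 12 18 9 4)(13 14))^(-1) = (1 2)(3 4 9 18 12)(13 14)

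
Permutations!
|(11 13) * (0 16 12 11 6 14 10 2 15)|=|(0 16 12 11 13 6 14 10 2 15)|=10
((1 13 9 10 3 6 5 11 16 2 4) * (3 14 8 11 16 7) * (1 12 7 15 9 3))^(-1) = (1 7 12 4 2 16 5 6 3 13)(8 14 10 9 15 11)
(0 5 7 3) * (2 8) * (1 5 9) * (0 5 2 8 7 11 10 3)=[9, 2, 7, 5, 4, 11, 6, 0, 8, 1, 3, 10]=(0 9 1 2 7)(3 5 11 10)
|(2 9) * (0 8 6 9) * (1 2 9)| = |(9)(0 8 6 1 2)| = 5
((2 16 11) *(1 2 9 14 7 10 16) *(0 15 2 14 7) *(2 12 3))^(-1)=((0 15 12 3 2 1 14)(7 10 16 11 9))^(-1)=(0 14 1 2 3 12 15)(7 9 11 16 10)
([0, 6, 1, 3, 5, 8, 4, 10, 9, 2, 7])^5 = (1 9 5 6 2 8 4)(7 10)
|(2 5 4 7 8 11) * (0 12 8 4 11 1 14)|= |(0 12 8 1 14)(2 5 11)(4 7)|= 30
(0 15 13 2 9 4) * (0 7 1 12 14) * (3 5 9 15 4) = (0 4 7 1 12 14)(2 15 13)(3 5 9) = [4, 12, 15, 5, 7, 9, 6, 1, 8, 3, 10, 11, 14, 2, 0, 13]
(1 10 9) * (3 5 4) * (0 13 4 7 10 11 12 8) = [13, 11, 2, 5, 3, 7, 6, 10, 0, 1, 9, 12, 8, 4] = (0 13 4 3 5 7 10 9 1 11 12 8)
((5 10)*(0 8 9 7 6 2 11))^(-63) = ((0 8 9 7 6 2 11)(5 10))^(-63) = (11)(5 10)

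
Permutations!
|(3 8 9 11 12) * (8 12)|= 6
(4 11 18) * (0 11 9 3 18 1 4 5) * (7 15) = [11, 4, 2, 18, 9, 0, 6, 15, 8, 3, 10, 1, 12, 13, 14, 7, 16, 17, 5] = (0 11 1 4 9 3 18 5)(7 15)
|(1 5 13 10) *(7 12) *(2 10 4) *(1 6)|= |(1 5 13 4 2 10 6)(7 12)|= 14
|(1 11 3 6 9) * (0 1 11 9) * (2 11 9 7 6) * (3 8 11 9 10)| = 4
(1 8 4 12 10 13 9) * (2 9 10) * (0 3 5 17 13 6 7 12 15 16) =[3, 8, 9, 5, 15, 17, 7, 12, 4, 1, 6, 11, 2, 10, 14, 16, 0, 13] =(0 3 5 17 13 10 6 7 12 2 9 1 8 4 15 16)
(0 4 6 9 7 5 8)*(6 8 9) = (0 4 8)(5 9 7) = [4, 1, 2, 3, 8, 9, 6, 5, 0, 7]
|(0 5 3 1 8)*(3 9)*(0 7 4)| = 8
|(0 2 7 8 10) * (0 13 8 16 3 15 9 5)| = |(0 2 7 16 3 15 9 5)(8 10 13)| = 24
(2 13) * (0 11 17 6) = (0 11 17 6)(2 13) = [11, 1, 13, 3, 4, 5, 0, 7, 8, 9, 10, 17, 12, 2, 14, 15, 16, 6]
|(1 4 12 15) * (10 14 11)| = |(1 4 12 15)(10 14 11)| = 12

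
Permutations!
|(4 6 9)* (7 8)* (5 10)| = |(4 6 9)(5 10)(7 8)| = 6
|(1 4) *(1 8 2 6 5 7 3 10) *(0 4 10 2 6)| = |(0 4 8 6 5 7 3 2)(1 10)| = 8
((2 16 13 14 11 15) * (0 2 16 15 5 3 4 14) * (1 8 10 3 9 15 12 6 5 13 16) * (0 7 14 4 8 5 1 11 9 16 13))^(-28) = ((0 2 12 6 1 5 16 13 7 14 9 15 11)(3 8 10))^(-28) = (0 15 14 13 5 6 2 11 9 7 16 1 12)(3 10 8)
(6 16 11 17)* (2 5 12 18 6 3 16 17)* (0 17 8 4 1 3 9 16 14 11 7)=(0 17 9 16 7)(1 3 14 11 2 5 12 18 6 8 4)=[17, 3, 5, 14, 1, 12, 8, 0, 4, 16, 10, 2, 18, 13, 11, 15, 7, 9, 6]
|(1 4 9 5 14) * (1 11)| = 6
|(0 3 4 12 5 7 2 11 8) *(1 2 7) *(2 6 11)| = 9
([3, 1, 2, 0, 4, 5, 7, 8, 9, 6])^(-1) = (0 3)(6 9 8 7)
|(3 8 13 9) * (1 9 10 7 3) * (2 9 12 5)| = 5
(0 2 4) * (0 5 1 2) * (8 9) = [0, 2, 4, 3, 5, 1, 6, 7, 9, 8] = (1 2 4 5)(8 9)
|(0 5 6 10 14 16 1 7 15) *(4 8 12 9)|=36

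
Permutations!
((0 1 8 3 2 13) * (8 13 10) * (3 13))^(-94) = (0 10 1 8 3 13 2)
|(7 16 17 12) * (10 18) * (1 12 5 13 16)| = |(1 12 7)(5 13 16 17)(10 18)| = 12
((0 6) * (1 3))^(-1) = ((0 6)(1 3))^(-1) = (0 6)(1 3)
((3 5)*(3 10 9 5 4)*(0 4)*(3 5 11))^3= ((0 4 5 10 9 11 3))^3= (0 10 3 5 11 4 9)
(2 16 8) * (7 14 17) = (2 16 8)(7 14 17) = [0, 1, 16, 3, 4, 5, 6, 14, 2, 9, 10, 11, 12, 13, 17, 15, 8, 7]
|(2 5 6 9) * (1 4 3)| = 12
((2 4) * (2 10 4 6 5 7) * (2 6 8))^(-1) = (2 8)(4 10)(5 6 7)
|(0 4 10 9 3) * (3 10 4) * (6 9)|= |(0 3)(6 9 10)|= 6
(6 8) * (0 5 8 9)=(0 5 8 6 9)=[5, 1, 2, 3, 4, 8, 9, 7, 6, 0]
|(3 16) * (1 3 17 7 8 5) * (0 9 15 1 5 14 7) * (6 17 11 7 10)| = |(0 9 15 1 3 16 11 7 8 14 10 6 17)| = 13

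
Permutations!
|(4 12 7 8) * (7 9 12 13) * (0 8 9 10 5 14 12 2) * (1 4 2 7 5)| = |(0 8 2)(1 4 13 5 14 12 10)(7 9)| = 42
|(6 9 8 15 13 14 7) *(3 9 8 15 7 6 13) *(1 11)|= 30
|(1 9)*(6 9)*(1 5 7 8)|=6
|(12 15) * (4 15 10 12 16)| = 6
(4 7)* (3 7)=(3 7 4)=[0, 1, 2, 7, 3, 5, 6, 4]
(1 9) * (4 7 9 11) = (1 11 4 7 9) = [0, 11, 2, 3, 7, 5, 6, 9, 8, 1, 10, 4]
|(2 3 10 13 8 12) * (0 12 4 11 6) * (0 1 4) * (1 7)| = 35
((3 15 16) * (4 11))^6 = ((3 15 16)(4 11))^6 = (16)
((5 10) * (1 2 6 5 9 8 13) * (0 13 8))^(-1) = ((0 13 1 2 6 5 10 9))^(-1) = (0 9 10 5 6 2 1 13)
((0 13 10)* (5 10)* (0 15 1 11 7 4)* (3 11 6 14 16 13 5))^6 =((0 5 10 15 1 6 14 16 13 3 11 7 4))^6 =(0 14 4 6 7 1 11 15 3 10 13 5 16)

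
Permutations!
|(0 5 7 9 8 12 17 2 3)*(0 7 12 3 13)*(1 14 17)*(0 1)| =60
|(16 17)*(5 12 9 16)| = 5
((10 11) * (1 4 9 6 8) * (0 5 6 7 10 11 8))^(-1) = ((11)(0 5 6)(1 4 9 7 10 8))^(-1) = (11)(0 6 5)(1 8 10 7 9 4)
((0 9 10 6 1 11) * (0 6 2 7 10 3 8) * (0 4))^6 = (11)(0 9 3 8 4)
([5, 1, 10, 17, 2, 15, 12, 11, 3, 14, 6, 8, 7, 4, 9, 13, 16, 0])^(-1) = [17, 1, 4, 8, 13, 0, 10, 12, 11, 14, 2, 7, 6, 15, 9, 5, 16, 3]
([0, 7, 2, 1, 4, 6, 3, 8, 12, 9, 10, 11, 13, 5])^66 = (1 8 13 6)(3 7 12 5)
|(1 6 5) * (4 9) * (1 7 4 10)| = |(1 6 5 7 4 9 10)| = 7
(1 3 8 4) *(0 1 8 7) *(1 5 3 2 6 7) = [5, 2, 6, 1, 8, 3, 7, 0, 4] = (0 5 3 1 2 6 7)(4 8)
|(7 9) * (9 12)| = 3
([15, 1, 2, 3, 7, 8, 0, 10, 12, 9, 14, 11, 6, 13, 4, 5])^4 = [12, 1, 2, 3, 4, 0, 8, 7, 15, 9, 10, 11, 5, 13, 14, 6]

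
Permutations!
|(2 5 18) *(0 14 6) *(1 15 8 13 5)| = 21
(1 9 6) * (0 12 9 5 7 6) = (0 12 9)(1 5 7 6) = [12, 5, 2, 3, 4, 7, 1, 6, 8, 0, 10, 11, 9]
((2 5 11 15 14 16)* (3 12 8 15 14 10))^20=((2 5 11 14 16)(3 12 8 15 10))^20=(16)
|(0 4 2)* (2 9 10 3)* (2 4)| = |(0 2)(3 4 9 10)| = 4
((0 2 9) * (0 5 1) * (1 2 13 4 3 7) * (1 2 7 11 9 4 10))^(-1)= ((0 13 10 1)(2 4 3 11 9 5 7))^(-1)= (0 1 10 13)(2 7 5 9 11 3 4)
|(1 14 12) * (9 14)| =|(1 9 14 12)| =4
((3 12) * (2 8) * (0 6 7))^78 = (12)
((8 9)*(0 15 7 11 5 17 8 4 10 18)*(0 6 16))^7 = ((0 15 7 11 5 17 8 9 4 10 18 6 16))^7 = (0 9 15 4 7 10 11 18 5 6 17 16 8)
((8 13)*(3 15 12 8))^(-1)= (3 13 8 12 15)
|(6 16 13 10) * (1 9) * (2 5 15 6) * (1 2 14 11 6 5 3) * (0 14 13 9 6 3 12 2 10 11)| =8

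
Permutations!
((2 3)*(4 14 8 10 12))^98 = ((2 3)(4 14 8 10 12))^98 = (4 10 14 12 8)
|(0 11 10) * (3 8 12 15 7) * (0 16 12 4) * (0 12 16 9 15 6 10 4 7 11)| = 21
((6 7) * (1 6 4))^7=((1 6 7 4))^7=(1 4 7 6)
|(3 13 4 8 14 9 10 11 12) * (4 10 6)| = 5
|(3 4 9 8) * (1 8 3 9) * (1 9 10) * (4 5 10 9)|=|(1 8 9 3 5 10)|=6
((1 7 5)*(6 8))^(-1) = (1 5 7)(6 8)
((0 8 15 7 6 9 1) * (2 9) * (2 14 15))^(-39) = (0 8 2 9 1)(6 14 15 7) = ((0 8 2 9 1)(6 14 15 7))^(-39)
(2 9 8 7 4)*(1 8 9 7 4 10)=(1 8 4 2 7 10)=[0, 8, 7, 3, 2, 5, 6, 10, 4, 9, 1]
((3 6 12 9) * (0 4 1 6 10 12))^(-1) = ((0 4 1 6)(3 10 12 9))^(-1) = (0 6 1 4)(3 9 12 10)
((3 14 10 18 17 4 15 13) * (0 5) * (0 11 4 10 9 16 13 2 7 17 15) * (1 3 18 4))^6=((0 5 11 1 3 14 9 16 13 18 15 2 7 17 10 4))^6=(0 9 7 11 13 10 3 15)(1 18 4 14 2 5 16 17)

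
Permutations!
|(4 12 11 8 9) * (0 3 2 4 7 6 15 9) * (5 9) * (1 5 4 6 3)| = 13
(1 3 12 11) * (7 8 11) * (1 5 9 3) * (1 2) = (1 2)(3 12 7 8 11 5 9) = [0, 2, 1, 12, 4, 9, 6, 8, 11, 3, 10, 5, 7]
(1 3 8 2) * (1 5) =(1 3 8 2 5) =[0, 3, 5, 8, 4, 1, 6, 7, 2]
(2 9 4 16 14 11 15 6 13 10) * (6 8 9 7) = [0, 1, 7, 3, 16, 5, 13, 6, 9, 4, 2, 15, 12, 10, 11, 8, 14] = (2 7 6 13 10)(4 16 14 11 15 8 9)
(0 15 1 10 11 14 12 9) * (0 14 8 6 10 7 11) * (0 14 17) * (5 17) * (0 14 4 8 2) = (0 15 1 7 11 2)(4 8 6 10)(5 17 14 12 9) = [15, 7, 0, 3, 8, 17, 10, 11, 6, 5, 4, 2, 9, 13, 12, 1, 16, 14]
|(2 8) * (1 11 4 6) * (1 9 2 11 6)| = 7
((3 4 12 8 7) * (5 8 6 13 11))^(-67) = ((3 4 12 6 13 11 5 8 7))^(-67) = (3 11 4 5 12 8 6 7 13)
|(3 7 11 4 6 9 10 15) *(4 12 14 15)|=|(3 7 11 12 14 15)(4 6 9 10)|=12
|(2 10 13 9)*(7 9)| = 5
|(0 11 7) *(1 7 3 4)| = 6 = |(0 11 3 4 1 7)|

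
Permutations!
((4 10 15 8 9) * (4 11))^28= ((4 10 15 8 9 11))^28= (4 9 15)(8 10 11)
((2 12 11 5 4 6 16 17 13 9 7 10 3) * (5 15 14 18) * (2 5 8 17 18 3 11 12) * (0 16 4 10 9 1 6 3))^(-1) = (0 14 15 11 10 5 3 4 6 1 13 17 8 18 16)(7 9) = ((0 16 18 8 17 13 1 6 4 3 5 10 11 15 14)(7 9))^(-1)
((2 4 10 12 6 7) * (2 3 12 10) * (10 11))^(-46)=(3 6)(7 12)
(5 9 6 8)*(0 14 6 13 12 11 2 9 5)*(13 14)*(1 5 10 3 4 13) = (0 1 5 10 3 4 13 12 11 2 9 14 6 8) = [1, 5, 9, 4, 13, 10, 8, 7, 0, 14, 3, 2, 11, 12, 6]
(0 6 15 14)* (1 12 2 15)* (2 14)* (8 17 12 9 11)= (0 6 1 9 11 8 17 12 14)(2 15)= [6, 9, 15, 3, 4, 5, 1, 7, 17, 11, 10, 8, 14, 13, 0, 2, 16, 12]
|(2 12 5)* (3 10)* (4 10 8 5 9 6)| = 9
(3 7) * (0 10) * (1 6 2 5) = (0 10)(1 6 2 5)(3 7) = [10, 6, 5, 7, 4, 1, 2, 3, 8, 9, 0]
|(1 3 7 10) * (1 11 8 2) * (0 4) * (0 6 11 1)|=|(0 4 6 11 8 2)(1 3 7 10)|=12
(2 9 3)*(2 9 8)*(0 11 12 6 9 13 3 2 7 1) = (0 11 12 6 9 2 8 7 1)(3 13) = [11, 0, 8, 13, 4, 5, 9, 1, 7, 2, 10, 12, 6, 3]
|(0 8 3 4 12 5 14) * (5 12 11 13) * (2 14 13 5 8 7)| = |(0 7 2 14)(3 4 11 5 13 8)| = 12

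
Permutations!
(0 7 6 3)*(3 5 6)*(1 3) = (0 7 1 3)(5 6) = [7, 3, 2, 0, 4, 6, 5, 1]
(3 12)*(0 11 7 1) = (0 11 7 1)(3 12) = [11, 0, 2, 12, 4, 5, 6, 1, 8, 9, 10, 7, 3]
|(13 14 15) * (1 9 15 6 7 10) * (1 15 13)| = 8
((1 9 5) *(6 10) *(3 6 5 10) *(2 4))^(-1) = ((1 9 10 5)(2 4)(3 6))^(-1) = (1 5 10 9)(2 4)(3 6)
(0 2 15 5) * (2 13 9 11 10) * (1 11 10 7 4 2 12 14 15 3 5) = [13, 11, 3, 5, 2, 0, 6, 4, 8, 10, 12, 7, 14, 9, 15, 1] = (0 13 9 10 12 14 15 1 11 7 4 2 3 5)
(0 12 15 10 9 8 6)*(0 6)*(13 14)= (0 12 15 10 9 8)(13 14)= [12, 1, 2, 3, 4, 5, 6, 7, 0, 8, 9, 11, 15, 14, 13, 10]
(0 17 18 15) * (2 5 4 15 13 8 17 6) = (0 6 2 5 4 15)(8 17 18 13) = [6, 1, 5, 3, 15, 4, 2, 7, 17, 9, 10, 11, 12, 8, 14, 0, 16, 18, 13]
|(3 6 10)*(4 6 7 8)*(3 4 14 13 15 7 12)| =|(3 12)(4 6 10)(7 8 14 13 15)| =30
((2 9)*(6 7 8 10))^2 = ((2 9)(6 7 8 10))^2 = (6 8)(7 10)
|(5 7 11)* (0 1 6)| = |(0 1 6)(5 7 11)| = 3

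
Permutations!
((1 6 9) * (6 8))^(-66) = (1 6)(8 9) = ((1 8 6 9))^(-66)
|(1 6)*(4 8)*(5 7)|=|(1 6)(4 8)(5 7)|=2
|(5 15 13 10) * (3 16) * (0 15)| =|(0 15 13 10 5)(3 16)| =10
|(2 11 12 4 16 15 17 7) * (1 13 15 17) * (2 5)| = 24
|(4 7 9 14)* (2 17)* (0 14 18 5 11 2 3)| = 11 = |(0 14 4 7 9 18 5 11 2 17 3)|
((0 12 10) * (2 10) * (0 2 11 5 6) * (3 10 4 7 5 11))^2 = (0 3 2 7 6 12 10 4 5)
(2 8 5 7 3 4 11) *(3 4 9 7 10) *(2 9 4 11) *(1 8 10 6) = (1 8 5 6)(2 10 3 4)(7 11 9) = [0, 8, 10, 4, 2, 6, 1, 11, 5, 7, 3, 9]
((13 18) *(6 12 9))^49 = (6 12 9)(13 18)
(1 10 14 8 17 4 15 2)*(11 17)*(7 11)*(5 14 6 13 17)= (1 10 6 13 17 4 15 2)(5 14 8 7 11)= [0, 10, 1, 3, 15, 14, 13, 11, 7, 9, 6, 5, 12, 17, 8, 2, 16, 4]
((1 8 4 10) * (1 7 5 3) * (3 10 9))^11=((1 8 4 9 3)(5 10 7))^11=(1 8 4 9 3)(5 7 10)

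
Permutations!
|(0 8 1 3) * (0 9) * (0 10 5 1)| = 10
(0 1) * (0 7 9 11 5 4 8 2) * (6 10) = (0 1 7 9 11 5 4 8 2)(6 10) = [1, 7, 0, 3, 8, 4, 10, 9, 2, 11, 6, 5]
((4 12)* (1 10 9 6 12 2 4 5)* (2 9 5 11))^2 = ((1 10 5)(2 4 9 6 12 11))^2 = (1 5 10)(2 9 12)(4 6 11)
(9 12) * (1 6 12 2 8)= (1 6 12 9 2 8)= [0, 6, 8, 3, 4, 5, 12, 7, 1, 2, 10, 11, 9]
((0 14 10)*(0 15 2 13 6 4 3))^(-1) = (0 3 4 6 13 2 15 10 14)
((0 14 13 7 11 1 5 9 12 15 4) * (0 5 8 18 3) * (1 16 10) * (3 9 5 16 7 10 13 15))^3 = ((0 14 15 4 16 13 10 1 8 18 9 12 3)(7 11))^3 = (0 4 10 18 3 15 13 8 12 14 16 1 9)(7 11)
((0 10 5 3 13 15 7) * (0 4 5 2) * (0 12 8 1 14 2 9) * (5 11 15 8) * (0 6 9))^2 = (1 2 5 13)(3 8 14 12)(4 15)(7 11)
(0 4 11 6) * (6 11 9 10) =(11)(0 4 9 10 6) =[4, 1, 2, 3, 9, 5, 0, 7, 8, 10, 6, 11]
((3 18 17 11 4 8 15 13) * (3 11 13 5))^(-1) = ((3 18 17 13 11 4 8 15 5))^(-1) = (3 5 15 8 4 11 13 17 18)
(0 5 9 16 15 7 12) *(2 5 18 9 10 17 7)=[18, 1, 5, 3, 4, 10, 6, 12, 8, 16, 17, 11, 0, 13, 14, 2, 15, 7, 9]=(0 18 9 16 15 2 5 10 17 7 12)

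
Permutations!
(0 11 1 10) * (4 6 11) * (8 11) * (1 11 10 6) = (11)(0 4 1 6 8 10) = [4, 6, 2, 3, 1, 5, 8, 7, 10, 9, 0, 11]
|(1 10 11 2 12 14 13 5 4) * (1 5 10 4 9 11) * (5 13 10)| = 10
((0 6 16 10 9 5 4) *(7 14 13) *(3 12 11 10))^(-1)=((0 6 16 3 12 11 10 9 5 4)(7 14 13))^(-1)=(0 4 5 9 10 11 12 3 16 6)(7 13 14)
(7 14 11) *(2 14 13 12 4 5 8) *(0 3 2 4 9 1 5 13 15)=(0 3 2 14 11 7 15)(1 5 8 4 13 12 9)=[3, 5, 14, 2, 13, 8, 6, 15, 4, 1, 10, 7, 9, 12, 11, 0]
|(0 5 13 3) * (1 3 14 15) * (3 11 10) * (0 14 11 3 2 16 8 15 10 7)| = 40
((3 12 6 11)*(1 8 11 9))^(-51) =(1 6 3 8 9 12 11)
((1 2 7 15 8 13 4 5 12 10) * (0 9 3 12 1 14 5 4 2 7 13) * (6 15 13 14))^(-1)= (0 8 15 6 10 12 3 9)(1 5 14 2 13 7)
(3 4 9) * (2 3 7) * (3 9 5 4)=(2 9 7)(4 5)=[0, 1, 9, 3, 5, 4, 6, 2, 8, 7]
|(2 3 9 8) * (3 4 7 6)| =|(2 4 7 6 3 9 8)| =7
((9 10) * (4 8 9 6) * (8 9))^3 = (4 6 10 9)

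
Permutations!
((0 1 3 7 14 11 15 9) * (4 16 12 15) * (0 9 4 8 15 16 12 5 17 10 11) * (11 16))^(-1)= ((0 1 3 7 14)(4 12 11 8 15)(5 17 10 16))^(-1)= (0 14 7 3 1)(4 15 8 11 12)(5 16 10 17)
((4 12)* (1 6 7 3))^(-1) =(1 3 7 6)(4 12)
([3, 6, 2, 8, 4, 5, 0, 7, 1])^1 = [3, 6, 2, 8, 4, 5, 0, 7, 1]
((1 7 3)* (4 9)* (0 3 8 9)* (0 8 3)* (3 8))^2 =((1 7 8 9 4 3))^2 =(1 8 4)(3 7 9)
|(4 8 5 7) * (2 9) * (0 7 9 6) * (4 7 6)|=10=|(0 6)(2 4 8 5 9)|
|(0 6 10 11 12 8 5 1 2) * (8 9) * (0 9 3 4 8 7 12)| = 36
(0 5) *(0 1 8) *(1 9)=(0 5 9 1 8)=[5, 8, 2, 3, 4, 9, 6, 7, 0, 1]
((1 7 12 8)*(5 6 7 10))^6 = (1 8 12 7 6 5 10)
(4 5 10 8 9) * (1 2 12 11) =(1 2 12 11)(4 5 10 8 9) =[0, 2, 12, 3, 5, 10, 6, 7, 9, 4, 8, 1, 11]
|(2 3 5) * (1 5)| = |(1 5 2 3)| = 4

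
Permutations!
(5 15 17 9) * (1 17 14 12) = (1 17 9 5 15 14 12) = [0, 17, 2, 3, 4, 15, 6, 7, 8, 5, 10, 11, 1, 13, 12, 14, 16, 9]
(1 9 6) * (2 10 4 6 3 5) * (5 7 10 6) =[0, 9, 6, 7, 5, 2, 1, 10, 8, 3, 4] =(1 9 3 7 10 4 5 2 6)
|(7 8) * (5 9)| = |(5 9)(7 8)| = 2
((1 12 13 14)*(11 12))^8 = (1 13 11 14 12)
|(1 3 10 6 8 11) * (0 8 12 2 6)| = 6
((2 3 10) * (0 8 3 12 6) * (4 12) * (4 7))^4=(0 2 6 10 12 3 4 8 7)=((0 8 3 10 2 7 4 12 6))^4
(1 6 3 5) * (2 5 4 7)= (1 6 3 4 7 2 5)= [0, 6, 5, 4, 7, 1, 3, 2]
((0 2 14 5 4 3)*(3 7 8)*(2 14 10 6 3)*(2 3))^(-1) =((0 14 5 4 7 8 3)(2 10 6))^(-1) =(0 3 8 7 4 5 14)(2 6 10)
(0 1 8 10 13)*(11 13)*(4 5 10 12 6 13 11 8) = [1, 4, 2, 3, 5, 10, 13, 7, 12, 9, 8, 11, 6, 0] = (0 1 4 5 10 8 12 6 13)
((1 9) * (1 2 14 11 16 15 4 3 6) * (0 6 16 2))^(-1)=((0 6 1 9)(2 14 11)(3 16 15 4))^(-1)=(0 9 1 6)(2 11 14)(3 4 15 16)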